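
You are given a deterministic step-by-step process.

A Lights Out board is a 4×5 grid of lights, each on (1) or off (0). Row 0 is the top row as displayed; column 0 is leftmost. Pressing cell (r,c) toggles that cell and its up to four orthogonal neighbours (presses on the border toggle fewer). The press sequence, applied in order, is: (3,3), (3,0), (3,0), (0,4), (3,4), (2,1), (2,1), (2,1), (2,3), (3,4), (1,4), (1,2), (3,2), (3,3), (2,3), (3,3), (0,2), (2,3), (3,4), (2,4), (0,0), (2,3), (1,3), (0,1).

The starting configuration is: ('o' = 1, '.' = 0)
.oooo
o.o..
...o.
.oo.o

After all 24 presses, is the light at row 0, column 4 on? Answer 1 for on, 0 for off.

1

t=0: .oooo
o.o..
...o.
.oo.o
t=1: .oooo
o.o..
.....
.o.o.
t=2: .oooo
o.o..
o....
o..o.
t=3: .oooo
o.o..
.....
.o.o.
t=4: .oo..
o.o.o
.....
.o.o.
t=5: .oo..
o.o.o
....o
.o..o
t=6: .oo..
ooo.o
ooo.o
....o
t=7: .oo..
o.o.o
....o
.o..o
t=8: .oo..
ooo.o
ooo.o
....o
t=9: .oo..
ooooo
oo.o.
...oo
t=10: .oo..
ooooo
oo.oo
.....
t=11: .oo.o
ooo..
oo.o.
.....
t=12: .o..o
o..o.
oooo.
.....
t=13: .o..o
o..o.
oo.o.
.ooo.
t=14: .o..o
o..o.
oo...
.o..o
t=15: .o..o
o....
ooooo
.o.oo
t=16: .o..o
o....
ooo.o
.oo..
t=17: ..ooo
o.o..
ooo.o
.oo..
t=18: ..ooo
o.oo.
oo.o.
.ooo.
t=19: ..ooo
o.oo.
oo.oo
.oo.o
t=20: ..ooo
o.ooo
oo...
.oo..
t=21: ooooo
..ooo
oo...
.oo..
t=22: ooooo
..o.o
ooooo
.ooo.
t=23: ooo.o
...o.
ooo.o
.ooo.
t=24: ....o
.o.o.
ooo.o
.ooo.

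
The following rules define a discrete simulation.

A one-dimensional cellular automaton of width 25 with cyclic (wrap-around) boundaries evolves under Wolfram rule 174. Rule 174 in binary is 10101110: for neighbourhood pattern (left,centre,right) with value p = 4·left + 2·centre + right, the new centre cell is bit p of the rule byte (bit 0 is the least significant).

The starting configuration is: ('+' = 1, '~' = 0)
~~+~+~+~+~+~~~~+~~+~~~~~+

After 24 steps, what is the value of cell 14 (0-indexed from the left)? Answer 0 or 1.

k=0  ~~+~+~+~+~+~~~~+~~+~~~~~+
k=1  ~++++++++++~~~++~++~~~~++
k=2  ++++++++++~~~++~++~~~~++~
k=3  +++++++++~~~++~++~~~~++~+
k=4  ++++++++~~~++~++~~~~++~++
k=5  +++++++~~~++~++~~~~++~+++
k=6  ++++++~~~++~++~~~~++~++++
k=7  +++++~~~++~++~~~~++~+++++
k=8  ++++~~~++~++~~~~++~++++++
k=9  +++~~~++~++~~~~++~+++++++
k=10  ++~~~++~++~~~~++~++++++++
k=11  +~~~++~++~~~~++~+++++++++
k=12  ~~~++~++~~~~++~++++++++++
k=13  ~~++~++~~~~++~++++++++++~
k=14  ~++~++~~~~++~++++++++++~~
k=15  ++~++~~~~++~++++++++++~~~
k=16  +~++~~~~++~++++++++++~~~+
k=17  ~++~~~~++~++++++++++~~~++
k=18  ++~~~~++~++++++++++~~~++~
k=19  +~~~~++~++++++++++~~~++~+
k=20  ~~~~++~++++++++++~~~++~++
k=21  ~~~++~++++++++++~~~++~++~
k=22  ~~++~++++++++++~~~++~++~~
k=23  ~++~++++++++++~~~++~++~~~
k=24  ++~++++++++++~~~++~++~~~~

0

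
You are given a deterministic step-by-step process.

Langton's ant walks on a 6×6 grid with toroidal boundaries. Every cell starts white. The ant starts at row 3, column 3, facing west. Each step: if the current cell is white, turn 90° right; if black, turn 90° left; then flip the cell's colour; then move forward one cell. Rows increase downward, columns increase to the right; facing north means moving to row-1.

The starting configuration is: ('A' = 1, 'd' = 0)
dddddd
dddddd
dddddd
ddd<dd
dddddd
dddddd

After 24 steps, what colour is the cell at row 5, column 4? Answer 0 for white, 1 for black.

1

gen 0: dddddd
dddddd
dddddd
ddd<dd
dddddd
dddddd
gen 1: dddddd
dddddd
ddd^dd
dddAdd
dddddd
dddddd
gen 2: dddddd
dddddd
dddA>d
dddAdd
dddddd
dddddd
gen 3: dddddd
dddddd
dddAAd
dddAvd
dddddd
dddddd
gen 4: dddddd
dddddd
dddAAd
ddd<Ad
dddddd
dddddd
gen 5: dddddd
dddddd
dddAAd
ddddAd
dddvdd
dddddd
gen 6: dddddd
dddddd
dddAAd
ddddAd
dd<Add
dddddd
gen 7: dddddd
dddddd
dddAAd
dd^dAd
ddAAdd
dddddd
gen 8: dddddd
dddddd
dddAAd
ddA>Ad
ddAAdd
dddddd
gen 9: dddddd
dddddd
dddAAd
ddAAAd
ddAvdd
dddddd
gen 10: dddddd
dddddd
dddAAd
ddAAAd
ddAd>d
dddddd
gen 11: dddddd
dddddd
dddAAd
ddAAAd
ddAdAd
ddddvd
gen 12: dddddd
dddddd
dddAAd
ddAAAd
ddAdAd
ddd<Ad
gen 13: dddddd
dddddd
dddAAd
ddAAAd
ddA^Ad
dddAAd
gen 14: dddddd
dddddd
dddAAd
ddAAAd
ddAA>d
dddAAd
gen 15: dddddd
dddddd
dddAAd
ddAA^d
ddAAdd
dddAAd
gen 16: dddddd
dddddd
dddAAd
ddA<dd
ddAAdd
dddAAd
gen 17: dddddd
dddddd
dddAAd
ddAddd
ddAvdd
dddAAd
gen 18: dddddd
dddddd
dddAAd
ddAddd
ddAd>d
dddAAd
gen 19: dddddd
dddddd
dddAAd
ddAddd
ddAdAd
dddAvd
gen 20: dddddd
dddddd
dddAAd
ddAddd
ddAdAd
dddAd>
gen 21: dddddv
dddddd
dddAAd
ddAddd
ddAdAd
dddAdA
gen 22: dddd<A
dddddd
dddAAd
ddAddd
ddAdAd
dddAdA
gen 23: ddddAA
dddddd
dddAAd
ddAddd
ddAdAd
dddA^A
gen 24: ddddAA
dddddd
dddAAd
ddAddd
ddAdAd
dddAA>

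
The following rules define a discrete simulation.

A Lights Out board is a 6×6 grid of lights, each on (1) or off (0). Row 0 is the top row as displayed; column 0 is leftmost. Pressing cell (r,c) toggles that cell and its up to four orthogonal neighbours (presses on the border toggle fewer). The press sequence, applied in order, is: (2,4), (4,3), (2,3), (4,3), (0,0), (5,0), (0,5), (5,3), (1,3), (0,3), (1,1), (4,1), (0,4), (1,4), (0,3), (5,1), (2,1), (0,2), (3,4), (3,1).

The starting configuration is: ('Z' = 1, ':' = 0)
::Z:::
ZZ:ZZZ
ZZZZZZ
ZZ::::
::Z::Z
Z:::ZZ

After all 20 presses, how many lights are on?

[0] ::Z:::
ZZ:ZZZ
ZZZZZZ
ZZ::::
::Z::Z
Z:::ZZ
[1] ::Z:::
ZZ:Z:Z
ZZZ:::
ZZ::Z:
::Z::Z
Z:::ZZ
[2] ::Z:::
ZZ:Z:Z
ZZZ:::
ZZ:ZZ:
:::ZZZ
Z::ZZZ
[3] ::Z:::
ZZ:::Z
ZZ:ZZ:
ZZ::Z:
:::ZZZ
Z::ZZZ
[4] ::Z:::
ZZ:::Z
ZZ:ZZ:
ZZ:ZZ:
::Z::Z
Z:::ZZ
[5] ZZZ:::
:Z:::Z
ZZ:ZZ:
ZZ:ZZ:
::Z::Z
Z:::ZZ
[6] ZZZ:::
:Z:::Z
ZZ:ZZ:
ZZ:ZZ:
Z:Z::Z
:Z::ZZ
[7] ZZZ:ZZ
:Z::::
ZZ:ZZ:
ZZ:ZZ:
Z:Z::Z
:Z::ZZ
[8] ZZZ:ZZ
:Z::::
ZZ:ZZ:
ZZ:ZZ:
Z:ZZ:Z
:ZZZ:Z
[9] ZZZZZZ
:ZZZZ:
ZZ::Z:
ZZ:ZZ:
Z:ZZ:Z
:ZZZ:Z
[10] ZZ:::Z
:ZZ:Z:
ZZ::Z:
ZZ:ZZ:
Z:ZZ:Z
:ZZZ:Z
[11] Z::::Z
Z:::Z:
Z:::Z:
ZZ:ZZ:
Z:ZZ:Z
:ZZZ:Z
[12] Z::::Z
Z:::Z:
Z:::Z:
Z::ZZ:
:Z:Z:Z
::ZZ:Z
[13] Z::ZZ:
Z:::::
Z:::Z:
Z::ZZ:
:Z:Z:Z
::ZZ:Z
[14] Z::Z::
Z::ZZZ
Z:::::
Z::ZZ:
:Z:Z:Z
::ZZ:Z
[15] Z:Z:Z:
Z:::ZZ
Z:::::
Z::ZZ:
:Z:Z:Z
::ZZ:Z
[16] Z:Z:Z:
Z:::ZZ
Z:::::
Z::ZZ:
:::Z:Z
ZZ:Z:Z
[17] Z:Z:Z:
ZZ::ZZ
:ZZ:::
ZZ:ZZ:
:::Z:Z
ZZ:Z:Z
[18] ZZ:ZZ:
ZZZ:ZZ
:ZZ:::
ZZ:ZZ:
:::Z:Z
ZZ:Z:Z
[19] ZZ:ZZ:
ZZZ:ZZ
:ZZ:Z:
ZZ:::Z
:::ZZZ
ZZ:Z:Z
[20] ZZ:ZZ:
ZZZ:ZZ
::Z:Z:
::Z::Z
:Z:ZZZ
ZZ:Z:Z

21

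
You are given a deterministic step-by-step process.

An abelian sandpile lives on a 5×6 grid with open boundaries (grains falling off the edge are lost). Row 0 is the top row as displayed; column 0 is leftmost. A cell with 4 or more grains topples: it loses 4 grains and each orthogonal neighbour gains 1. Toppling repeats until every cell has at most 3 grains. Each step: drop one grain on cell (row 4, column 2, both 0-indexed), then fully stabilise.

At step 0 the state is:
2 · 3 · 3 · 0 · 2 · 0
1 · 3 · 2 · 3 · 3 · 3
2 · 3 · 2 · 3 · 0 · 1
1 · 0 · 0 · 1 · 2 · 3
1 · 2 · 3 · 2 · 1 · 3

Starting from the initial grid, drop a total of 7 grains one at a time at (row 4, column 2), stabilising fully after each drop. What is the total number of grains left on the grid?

57

step 0: 2 · 3 · 3 · 0 · 2 · 0
1 · 3 · 2 · 3 · 3 · 3
2 · 3 · 2 · 3 · 0 · 1
1 · 0 · 0 · 1 · 2 · 3
1 · 2 · 3 · 2 · 1 · 3
step 1: 2 · 3 · 3 · 0 · 2 · 0
1 · 3 · 2 · 3 · 3 · 3
2 · 3 · 2 · 3 · 0 · 1
1 · 0 · 1 · 1 · 2 · 3
1 · 3 · 0 · 3 · 1 · 3
step 2: 2 · 3 · 3 · 0 · 2 · 0
1 · 3 · 2 · 3 · 3 · 3
2 · 3 · 2 · 3 · 0 · 1
1 · 0 · 1 · 1 · 2 · 3
1 · 3 · 1 · 3 · 1 · 3
step 3: 2 · 3 · 3 · 0 · 2 · 0
1 · 3 · 2 · 3 · 3 · 3
2 · 3 · 2 · 3 · 0 · 1
1 · 0 · 1 · 1 · 2 · 3
1 · 3 · 2 · 3 · 1 · 3
step 4: 2 · 3 · 3 · 0 · 2 · 0
1 · 3 · 2 · 3 · 3 · 3
2 · 3 · 2 · 3 · 0 · 1
1 · 0 · 1 · 1 · 2 · 3
1 · 3 · 3 · 3 · 1 · 3
step 5: 2 · 3 · 3 · 0 · 2 · 0
1 · 3 · 2 · 3 · 3 · 3
2 · 3 · 2 · 3 · 0 · 1
1 · 1 · 2 · 2 · 2 · 3
2 · 0 · 2 · 0 · 2 · 3
step 6: 2 · 3 · 3 · 0 · 2 · 0
1 · 3 · 2 · 3 · 3 · 3
2 · 3 · 2 · 3 · 0 · 1
1 · 1 · 2 · 2 · 2 · 3
2 · 0 · 3 · 0 · 2 · 3
step 7: 2 · 3 · 3 · 0 · 2 · 0
1 · 3 · 2 · 3 · 3 · 3
2 · 3 · 2 · 3 · 0 · 1
1 · 1 · 3 · 2 · 2 · 3
2 · 1 · 0 · 1 · 2 · 3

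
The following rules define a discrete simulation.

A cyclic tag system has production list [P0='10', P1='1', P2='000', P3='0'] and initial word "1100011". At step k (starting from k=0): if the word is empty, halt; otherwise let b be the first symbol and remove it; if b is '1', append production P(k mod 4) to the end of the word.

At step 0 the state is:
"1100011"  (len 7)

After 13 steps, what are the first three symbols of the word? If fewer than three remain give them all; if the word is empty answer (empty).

t=0: "1100011"  (len 7)
t=1: "10001110"  (len 8)
t=2: "00011101"  (len 8)
t=3: "0011101"  (len 7)
t=4: "011101"  (len 6)
t=5: "11101"  (len 5)
t=6: "11011"  (len 5)
t=7: "1011000"  (len 7)
t=8: "0110000"  (len 7)
t=9: "110000"  (len 6)
t=10: "100001"  (len 6)
t=11: "00001000"  (len 8)
t=12: "0001000"  (len 7)
t=13: "001000"  (len 6)

001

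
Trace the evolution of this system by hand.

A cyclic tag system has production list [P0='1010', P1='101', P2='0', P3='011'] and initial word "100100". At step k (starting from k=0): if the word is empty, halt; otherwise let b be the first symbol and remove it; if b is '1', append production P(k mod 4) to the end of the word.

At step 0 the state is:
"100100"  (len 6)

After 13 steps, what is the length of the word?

12

gen 0: "100100"  (len 6)
gen 1: "001001010"  (len 9)
gen 2: "01001010"  (len 8)
gen 3: "1001010"  (len 7)
gen 4: "001010011"  (len 9)
gen 5: "01010011"  (len 8)
gen 6: "1010011"  (len 7)
gen 7: "0100110"  (len 7)
gen 8: "100110"  (len 6)
gen 9: "001101010"  (len 9)
gen 10: "01101010"  (len 8)
gen 11: "1101010"  (len 7)
gen 12: "101010011"  (len 9)
gen 13: "010100111010"  (len 12)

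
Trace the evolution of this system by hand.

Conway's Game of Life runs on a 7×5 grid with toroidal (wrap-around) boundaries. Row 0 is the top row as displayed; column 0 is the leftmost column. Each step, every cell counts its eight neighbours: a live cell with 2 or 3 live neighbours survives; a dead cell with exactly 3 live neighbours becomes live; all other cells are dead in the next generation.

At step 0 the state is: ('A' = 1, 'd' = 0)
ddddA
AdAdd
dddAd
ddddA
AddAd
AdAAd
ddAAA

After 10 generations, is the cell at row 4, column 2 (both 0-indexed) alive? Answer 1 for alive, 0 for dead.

0) ddddA
AdAdd
dddAd
ddddA
AddAd
AdAAd
ddAAA
1) AAAdA
dddAA
dddAA
dddAA
AAAAd
Adddd
AAAdd
2) ddddd
dAddd
AdAdd
dAddd
AAAAd
dddAd
ddAAd
3) ddAdd
dAddd
AdAdd
dddAA
AAdAA
ddddd
ddAAd
4) dAAAd
dAAdd
AAAAA
ddddd
AdAAd
AAddd
ddAAd
5) ddddd
ddddd
AddAA
ddddd
AdAdA
Adddd
AddAA
6) ddddA
ddddA
ddddA
dAddd
AAddA
ddddd
AdddA
7) dddAA
AddAA
Adddd
dAddA
AAddd
dAddd
AdddA
8) ddddd
AddAd
dAdAd
dAddA
dAAdd
dAddA
AddAA
9) AddAd
ddAdA
dAdAd
dAdAd
dAAAd
dAddA
AddAA
10) AAAdd
AAAdA
AAdAA
AAdAA
dAdAA
dAddd
dAAAd

0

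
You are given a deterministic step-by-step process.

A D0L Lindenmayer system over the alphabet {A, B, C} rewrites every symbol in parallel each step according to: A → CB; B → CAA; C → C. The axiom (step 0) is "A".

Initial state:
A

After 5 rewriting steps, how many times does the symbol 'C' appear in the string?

10

k=0  A
k=1  CB
k=2  CCAA
k=3  CCCBCB
k=4  CCCCAACCAA
k=5  CCCCCBCBCCCBCB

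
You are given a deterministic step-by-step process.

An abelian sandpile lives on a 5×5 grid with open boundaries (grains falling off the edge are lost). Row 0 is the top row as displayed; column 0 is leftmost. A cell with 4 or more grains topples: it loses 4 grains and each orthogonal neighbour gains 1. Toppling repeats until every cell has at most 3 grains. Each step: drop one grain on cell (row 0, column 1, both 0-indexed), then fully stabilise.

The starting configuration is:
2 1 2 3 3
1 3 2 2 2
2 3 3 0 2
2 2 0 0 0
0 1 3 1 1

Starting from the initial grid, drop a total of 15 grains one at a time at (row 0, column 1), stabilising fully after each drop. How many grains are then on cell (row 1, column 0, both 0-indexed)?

0) 2 1 2 3 3
1 3 2 2 2
2 3 3 0 2
2 2 0 0 0
0 1 3 1 1
1) 2 2 2 3 3
1 3 2 2 2
2 3 3 0 2
2 2 0 0 0
0 1 3 1 1
2) 2 3 2 3 3
1 3 2 2 2
2 3 3 0 2
2 2 0 0 0
0 1 3 1 1
3) 3 2 1 2 1
2 2 2 1 0
3 1 1 2 3
2 3 1 0 0
0 1 3 1 1
4) 3 3 1 2 1
2 2 2 1 0
3 1 1 2 3
2 3 1 0 0
0 1 3 1 1
5) 0 1 2 2 1
3 3 2 1 0
3 1 1 2 3
2 3 1 0 0
0 1 3 1 1
6) 0 2 2 2 1
3 3 2 1 0
3 1 1 2 3
2 3 1 0 0
0 1 3 1 1
7) 0 3 2 2 1
3 3 2 1 0
3 1 1 2 3
2 3 1 0 0
0 1 3 1 1
8) 2 1 3 2 1
1 1 3 1 0
0 3 1 2 3
3 3 1 0 0
0 1 3 1 1
9) 2 2 3 2 1
1 1 3 1 0
0 3 1 2 3
3 3 1 0 0
0 1 3 1 1
10) 2 3 3 2 1
1 1 3 1 0
0 3 1 2 3
3 3 1 0 0
0 1 3 1 1
11) 3 1 1 3 1
1 3 0 2 0
0 3 2 2 3
3 3 1 0 0
0 1 3 1 1
12) 3 2 1 3 1
1 3 0 2 0
0 3 2 2 3
3 3 1 0 0
0 1 3 1 1
13) 3 3 1 3 1
1 3 0 2 0
0 3 2 2 3
3 3 1 0 0
0 1 3 1 1
14) 0 2 2 3 1
3 1 1 2 0
2 1 3 2 3
0 1 2 0 0
1 2 3 1 1
15) 0 3 2 3 1
3 1 1 2 0
2 1 3 2 3
0 1 2 0 0
1 2 3 1 1

3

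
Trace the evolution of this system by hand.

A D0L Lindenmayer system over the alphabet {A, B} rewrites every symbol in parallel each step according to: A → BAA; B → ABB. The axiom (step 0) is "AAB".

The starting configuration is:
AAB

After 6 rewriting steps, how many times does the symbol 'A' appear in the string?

t=0: AAB
t=1: BAABAAABB
t=2: ABBBAABAAABBBAABAABAAABBABB
t=3: BAAABBABBABBBAABAAABBBAABAABAAABBABBABBBAABAAABBBAABAAABBBAABAABAAABBABBBAAABBABB
t=4: ABBBAABAABAAABBABBBAAABBABBBAAABBABBABBBAABAAABBBAABAABAAA…ABAAABBBAABAABAAABBABBBAAABBABBABBBAABAABAAABBABBBAAABBABB  (len 243)
t=5: BAAABBABBABBBAABAAABBBAABAAABBBAABAABAAABBABBBAAABBABBABBB…ABAAABBBAABAABAAABBABBBAAABBABBABBBAABAABAAABBABBBAAABBABB  (len 729)
t=6: ABBBAABAABAAABBABBBAAABBABBBAAABBABBABBBAABAAABBBAABAABAAA…ABAAABBBAABAABAAABBABBBAAABBABBABBBAABAABAAABBABBBAAABBABB  (len 2187)

1094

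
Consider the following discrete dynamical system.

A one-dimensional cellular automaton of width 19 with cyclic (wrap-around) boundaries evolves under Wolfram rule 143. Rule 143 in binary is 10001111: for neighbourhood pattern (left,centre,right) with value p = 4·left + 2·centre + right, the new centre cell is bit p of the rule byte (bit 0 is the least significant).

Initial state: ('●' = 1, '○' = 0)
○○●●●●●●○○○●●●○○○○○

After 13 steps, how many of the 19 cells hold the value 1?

15

0) ○○●●●●●●○○○●●●○○○○○
1) ●●●●●●●○○●●●●○○●●●●
2) ●●●●●●○○●●●●○○●●●●●
3) ●●●●●○○●●●●○○●●●●●●
4) ●●●●○○●●●●○○●●●●●●●
5) ●●●○○●●●●○○●●●●●●●●
6) ●●○○●●●●○○●●●●●●●●●
7) ●○○●●●●○○●●●●●●●●●●
8) ○○●●●●○○●●●●●●●●●●●
9) ○●●●●○○●●●●●●●●●●●○
10) ●●●●○○●●●●●●●●●●●○○
11) ●●●○○●●●●●●●●●●●○○●
12) ●●○○●●●●●●●●●●●○○●●
13) ●○○●●●●●●●●●●●○○●●●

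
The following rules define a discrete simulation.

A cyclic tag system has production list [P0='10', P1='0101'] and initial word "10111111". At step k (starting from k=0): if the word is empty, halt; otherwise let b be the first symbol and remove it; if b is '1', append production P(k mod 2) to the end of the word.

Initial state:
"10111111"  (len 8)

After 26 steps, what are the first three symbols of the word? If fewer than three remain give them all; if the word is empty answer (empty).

011

0) "10111111"  (len 8)
1) "011111110"  (len 9)
2) "11111110"  (len 8)
3) "111111010"  (len 9)
4) "111110100101"  (len 12)
5) "1111010010110"  (len 13)
6) "1110100101100101"  (len 16)
7) "11010010110010110"  (len 17)
8) "10100101100101100101"  (len 20)
9) "010010110010110010110"  (len 21)
10) "10010110010110010110"  (len 20)
11) "001011001011001011010"  (len 21)
12) "01011001011001011010"  (len 20)
13) "1011001011001011010"  (len 19)
14) "0110010110010110100101"  (len 22)
15) "110010110010110100101"  (len 21)
16) "100101100101101001010101"  (len 24)
17) "0010110010110100101010110"  (len 25)
18) "010110010110100101010110"  (len 24)
19) "10110010110100101010110"  (len 23)
20) "01100101101001010101100101"  (len 26)
21) "1100101101001010101100101"  (len 25)
22) "1001011010010101011001010101"  (len 28)
23) "00101101001010101100101010110"  (len 29)
24) "0101101001010101100101010110"  (len 28)
25) "101101001010101100101010110"  (len 27)
26) "011010010101011001010101100101"  (len 30)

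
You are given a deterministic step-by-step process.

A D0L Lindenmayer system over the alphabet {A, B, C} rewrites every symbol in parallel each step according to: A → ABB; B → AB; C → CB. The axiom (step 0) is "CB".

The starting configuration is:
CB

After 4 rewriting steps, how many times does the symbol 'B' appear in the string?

0) CB
1) CBAB
2) CBABABBAB
3) CBABABBABABBABABABBAB
4) CBABABBABABBABABABBABABBABABABBABABBABABBABABABBAB

29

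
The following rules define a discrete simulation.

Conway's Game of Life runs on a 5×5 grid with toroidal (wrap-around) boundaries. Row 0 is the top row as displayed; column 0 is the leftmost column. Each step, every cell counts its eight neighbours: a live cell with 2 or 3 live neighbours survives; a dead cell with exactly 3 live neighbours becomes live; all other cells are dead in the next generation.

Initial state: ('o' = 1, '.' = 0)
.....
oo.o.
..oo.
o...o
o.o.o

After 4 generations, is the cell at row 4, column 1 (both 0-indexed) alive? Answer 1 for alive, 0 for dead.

1

step 0: .....
oo.o.
..oo.
o...o
o.o.o
step 1: ..oo.
.o.oo
..oo.
o.o..
oo.oo
step 2: .....
.o..o
o....
o....
o....
step 3: o....
o....
oo..o
oo..o
.....
step 4: .....
.....
.....
.o..o
.o..o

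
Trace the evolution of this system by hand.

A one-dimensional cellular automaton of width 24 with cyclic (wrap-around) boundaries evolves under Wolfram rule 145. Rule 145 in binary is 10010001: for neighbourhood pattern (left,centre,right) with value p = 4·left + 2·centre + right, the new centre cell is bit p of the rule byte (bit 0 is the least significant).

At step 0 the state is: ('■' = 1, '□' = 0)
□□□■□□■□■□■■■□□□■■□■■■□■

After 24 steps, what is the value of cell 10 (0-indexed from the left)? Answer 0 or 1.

[0] □□□■□□■□■□■■■□□□■■□■■■□■
[1] ■■□□■□□□□□□■□■■□□□□□■□□□
[2] □□■□□■■■■■□□□□□■■■■□□■■□
[3] ■□□■□□■■■□■■■■□□■■□■□□□■
[4] □■□□■□□■□□□■■□■□□□□□■■□□
[5] □□■□□■□□■■□□□□□■■■■□□□■■
[6] ■□□■□□■□□□■■■■□□■■□■■□□□
[7] □■□□■□□■■□□■■□■□□□□□□■■□
[8] □□■□□■□□□■□□□□□■■■■■□□□■
[9] ■□□■□□■■□□■■■■□□■■■□■■□□
[10] □■□□■□□□■□□■■□■□□■□□□□■□
[11] □□■□□■■□□■□□□□□■□□■■■□□■
[12] ■□□■□□□■□□■■■■□□■□□■□■□□
[13] □■□□■■□□■□□■■□■□□■□□□□■□
[14] □□■□□□■□□■□□□□□■□□■■■□□■
[15] ■□□■■□□■□□■■■■□□■□□■□■□□
[16] □■□□□■□□■□□■■□■□□■□□□□■□
[17] □□■■□□■□□■□□□□□■□□■■■□□■
[18] ■□□□■□□■□□■■■■□□■□□■□■□□
[19] □■■□□■□□■□□■■□■□□■□□□□■□
[20] □□□■□□■□□■□□□□□■□□■■■□□■
[21] ■■□□■□□■□□■■■■□□■□□■□■□□
[22] □□■□□■□□■□□■■□■□□■□□□□■□
[23] ■□□■□□■□□■□□□□□■□□■■■□□■
[24] □■□□■□□■□□■■■■□□■□□■□■□□

1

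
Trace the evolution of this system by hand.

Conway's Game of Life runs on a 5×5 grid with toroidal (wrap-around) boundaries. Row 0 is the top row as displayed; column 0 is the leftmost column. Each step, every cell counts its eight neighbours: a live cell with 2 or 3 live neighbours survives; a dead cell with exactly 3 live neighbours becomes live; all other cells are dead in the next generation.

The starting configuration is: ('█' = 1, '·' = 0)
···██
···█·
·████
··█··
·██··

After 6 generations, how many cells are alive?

6

k=0  ···██
···█·
·████
··█··
·██··
k=1  ···██
█····
·█··█
█····
·██··
k=2  █████
█··█·
·█··█
█·█··
█████
k=3  ·····
·····
·████
·····
·····
k=4  ·····
··██·
··██·
··██·
·····
k=5  ·····
··██·
·█··█
··██·
·····
k=6  ·····
··██·
·█··█
··██·
·····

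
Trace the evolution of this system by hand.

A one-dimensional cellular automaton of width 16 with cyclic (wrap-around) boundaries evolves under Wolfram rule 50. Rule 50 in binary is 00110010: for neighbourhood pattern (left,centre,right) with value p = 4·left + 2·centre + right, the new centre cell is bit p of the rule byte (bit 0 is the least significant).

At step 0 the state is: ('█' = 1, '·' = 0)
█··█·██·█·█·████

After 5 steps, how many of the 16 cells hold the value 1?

t=0: █··█·██·█·█·████
t=1: ·██·█··█·█·█····
t=2: █··█·██·█·█·█···
t=3: ·██·█··█·█·█·█·█
t=4: █··█·██·█·█·█·█·
t=5: ·██·█··█·█·█·█·█

8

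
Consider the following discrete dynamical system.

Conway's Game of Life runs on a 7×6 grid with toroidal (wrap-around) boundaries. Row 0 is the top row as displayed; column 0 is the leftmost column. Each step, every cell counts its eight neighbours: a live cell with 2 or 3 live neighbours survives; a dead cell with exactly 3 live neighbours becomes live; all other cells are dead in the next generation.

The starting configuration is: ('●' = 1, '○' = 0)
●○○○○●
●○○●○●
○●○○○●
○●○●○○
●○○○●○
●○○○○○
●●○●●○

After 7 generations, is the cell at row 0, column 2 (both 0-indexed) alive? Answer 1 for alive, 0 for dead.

gen 0: ●○○○○●
●○○●○●
○●○○○●
○●○●○○
●○○○●○
●○○○○○
●●○●●○
gen 1: ○○●●○○
○●○○○○
○●○○○●
○●●○●●
●●○○○●
●○○●●○
○●○○●○
gen 2: ○●●●○○
●●○○○○
○●○○●●
○○●○●○
○○○○○○
○○●●●○
○●○○●●
gen 3: ○○○●●●
○○○●●●
○●●●●●
○○○●●●
○○●○●○
○○●●●●
●●○○○●
gen 4: ○○●●○○
○○○○○○
○○○○○○
●●○○○○
○○●○○○
○○●○○○
○●○○○○
gen 5: ○○●○○○
○○○○○○
○○○○○○
○●○○○○
○○●○○○
○●●○○○
○●○●○○
gen 6: ○○●○○○
○○○○○○
○○○○○○
○○○○○○
○○●○○○
○●○●○○
○●○●○○
gen 7: ○○●○○○
○○○○○○
○○○○○○
○○○○○○
○○●○○○
○●○●○○
○●○●○○

1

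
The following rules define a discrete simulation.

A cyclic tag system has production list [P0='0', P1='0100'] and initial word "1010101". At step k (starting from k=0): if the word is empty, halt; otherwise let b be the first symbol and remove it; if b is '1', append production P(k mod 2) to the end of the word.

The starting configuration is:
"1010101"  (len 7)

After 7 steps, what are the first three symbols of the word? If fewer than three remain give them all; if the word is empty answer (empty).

gen 0: "1010101"  (len 7)
gen 1: "0101010"  (len 7)
gen 2: "101010"  (len 6)
gen 3: "010100"  (len 6)
gen 4: "10100"  (len 5)
gen 5: "01000"  (len 5)
gen 6: "1000"  (len 4)
gen 7: "0000"  (len 4)

000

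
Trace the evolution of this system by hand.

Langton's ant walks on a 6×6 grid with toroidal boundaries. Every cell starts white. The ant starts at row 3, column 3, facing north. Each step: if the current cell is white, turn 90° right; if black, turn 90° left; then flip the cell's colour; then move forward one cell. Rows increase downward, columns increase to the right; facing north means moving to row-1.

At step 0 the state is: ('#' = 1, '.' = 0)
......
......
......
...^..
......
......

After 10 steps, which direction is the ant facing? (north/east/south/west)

south

gen 0: ......
......
......
...^..
......
......
gen 1: ......
......
......
...#>.
......
......
gen 2: ......
......
......
...##.
....v.
......
gen 3: ......
......
......
...##.
...<#.
......
gen 4: ......
......
......
...^#.
...##.
......
gen 5: ......
......
......
..<.#.
...##.
......
gen 6: ......
......
..^...
..#.#.
...##.
......
gen 7: ......
......
..#>..
..#.#.
...##.
......
gen 8: ......
......
..##..
..#v#.
...##.
......
gen 9: ......
......
..##..
..<##.
...##.
......
gen 10: ......
......
..##..
...##.
..v##.
......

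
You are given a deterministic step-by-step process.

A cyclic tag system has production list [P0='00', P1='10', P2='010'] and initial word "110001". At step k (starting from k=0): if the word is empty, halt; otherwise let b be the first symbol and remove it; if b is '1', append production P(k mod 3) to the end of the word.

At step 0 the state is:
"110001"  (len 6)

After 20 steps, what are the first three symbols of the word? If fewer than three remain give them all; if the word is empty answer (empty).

100

0) "110001"  (len 6)
1) "1000100"  (len 7)
2) "00010010"  (len 8)
3) "0010010"  (len 7)
4) "010010"  (len 6)
5) "10010"  (len 5)
6) "0010010"  (len 7)
7) "010010"  (len 6)
8) "10010"  (len 5)
9) "0010010"  (len 7)
10) "010010"  (len 6)
11) "10010"  (len 5)
12) "0010010"  (len 7)
13) "010010"  (len 6)
14) "10010"  (len 5)
15) "0010010"  (len 7)
16) "010010"  (len 6)
17) "10010"  (len 5)
18) "0010010"  (len 7)
19) "010010"  (len 6)
20) "10010"  (len 5)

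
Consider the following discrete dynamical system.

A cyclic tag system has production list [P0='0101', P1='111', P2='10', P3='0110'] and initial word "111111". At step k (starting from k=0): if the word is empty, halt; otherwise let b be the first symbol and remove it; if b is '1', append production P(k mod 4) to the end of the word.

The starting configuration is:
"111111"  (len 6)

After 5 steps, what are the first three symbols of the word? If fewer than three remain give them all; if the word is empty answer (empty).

[0] "111111"  (len 6)
[1] "111110101"  (len 9)
[2] "11110101111"  (len 11)
[3] "111010111110"  (len 12)
[4] "110101111100110"  (len 15)
[5] "101011111001100101"  (len 18)

101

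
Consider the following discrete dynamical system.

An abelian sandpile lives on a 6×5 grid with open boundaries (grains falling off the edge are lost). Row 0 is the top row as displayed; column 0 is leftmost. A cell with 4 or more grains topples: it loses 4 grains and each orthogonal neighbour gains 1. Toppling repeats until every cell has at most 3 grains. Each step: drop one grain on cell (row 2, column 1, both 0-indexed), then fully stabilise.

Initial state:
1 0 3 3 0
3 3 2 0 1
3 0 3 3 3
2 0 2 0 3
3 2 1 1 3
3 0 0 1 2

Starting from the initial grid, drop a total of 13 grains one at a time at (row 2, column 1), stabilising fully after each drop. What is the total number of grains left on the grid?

52

step 0: 1 0 3 3 0
3 3 2 0 1
3 0 3 3 3
2 0 2 0 3
3 2 1 1 3
3 0 0 1 2
step 1: 1 0 3 3 0
3 3 2 0 1
3 1 3 3 3
2 0 2 0 3
3 2 1 1 3
3 0 0 1 2
step 2: 1 0 3 3 0
3 3 2 0 1
3 2 3 3 3
2 0 2 0 3
3 2 1 1 3
3 0 0 1 2
step 3: 1 0 3 3 0
3 3 2 0 1
3 3 3 3 3
2 0 2 0 3
3 2 1 1 3
3 0 0 1 2
step 4: 2 2 1 0 1
1 2 1 3 2
1 3 2 1 1
3 1 3 2 1
3 2 1 2 0
3 0 0 1 3
step 5: 2 2 1 0 1
1 3 1 3 2
2 0 3 1 1
3 2 3 2 1
3 2 1 2 0
3 0 0 1 3
step 6: 2 2 1 0 1
1 3 1 3 2
2 1 3 1 1
3 2 3 2 1
3 2 1 2 0
3 0 0 1 3
step 7: 2 2 1 0 1
1 3 1 3 2
2 2 3 1 1
3 2 3 2 1
3 2 1 2 0
3 0 0 1 3
step 8: 2 2 1 0 1
1 3 1 3 2
2 3 3 1 1
3 2 3 2 1
3 2 1 2 0
3 0 0 1 3
step 9: 2 3 1 0 1
3 1 3 3 2
1 0 2 2 1
2 3 1 3 1
2 0 3 2 0
0 2 0 1 3
step 10: 2 3 1 0 1
3 1 3 3 2
1 1 2 2 1
2 3 1 3 1
2 0 3 2 0
0 2 0 1 3
step 11: 2 3 1 0 1
3 1 3 3 2
1 2 2 2 1
2 3 1 3 1
2 0 3 2 0
0 2 0 1 3
step 12: 2 3 1 0 1
3 1 3 3 2
1 3 2 2 1
2 3 1 3 1
2 0 3 2 0
0 2 0 1 3
step 13: 2 3 1 0 1
3 2 3 3 2
2 1 3 2 1
3 0 2 3 1
2 1 3 2 0
0 2 0 1 3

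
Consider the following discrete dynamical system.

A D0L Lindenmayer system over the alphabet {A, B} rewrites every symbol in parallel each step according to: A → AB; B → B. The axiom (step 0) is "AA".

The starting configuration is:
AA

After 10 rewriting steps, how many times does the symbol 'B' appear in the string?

step 0: AA
step 1: ABAB
step 2: ABBABB
step 3: ABBBABBB
step 4: ABBBBABBBB
step 5: ABBBBBABBBBB
step 6: ABBBBBBABBBBBB
step 7: ABBBBBBBABBBBBBB
step 8: ABBBBBBBBABBBBBBBB
step 9: ABBBBBBBBBABBBBBBBBB
step 10: ABBBBBBBBBBABBBBBBBBBB

20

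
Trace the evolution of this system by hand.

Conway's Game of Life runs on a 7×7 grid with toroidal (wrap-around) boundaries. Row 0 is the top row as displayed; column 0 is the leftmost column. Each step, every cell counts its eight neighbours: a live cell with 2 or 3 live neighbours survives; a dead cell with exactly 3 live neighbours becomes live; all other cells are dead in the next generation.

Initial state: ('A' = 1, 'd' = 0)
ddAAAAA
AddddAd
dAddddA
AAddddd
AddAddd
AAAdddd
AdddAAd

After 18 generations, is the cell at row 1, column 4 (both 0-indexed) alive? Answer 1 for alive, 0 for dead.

1

step 0: ddAAAAA
AddddAd
dAddddA
AAddddd
AddAddd
AAAdddd
AdddAAd
step 1: AAdAddd
AAAAddd
dAddddA
dAAdddA
ddddddA
AdAAAdd
Adddddd
step 2: dddAddA
dddAddA
dddAddA
dAAddAA
dddddAA
AAdAddA
AdddAdA
step 3: dddAAdA
AdAAAAA
dddAAdA
ddAdAdd
ddddAdd
dAddAdd
dAAAAdd
step 4: ddddddA
AdAdddd
AAddddA
ddddAdd
ddddAAd
dAddAAd
AAddddd
step 5: ddddddA
ddddddd
AAddddA
AdddAdA
dddAddd
AAddAAA
AAdddAA
step 6: dddddAA
ddddddA
dAdddAA
dAdddAA
dAdAddd
dAAdAdd
dAddAdd
step 7: AddddAA
ddddddd
ddddddd
dAddAAA
dAdAAAd
AAddAdd
AAAAAdd
step 8: AdAAAAA
ddddddA
dddddAd
AdAAddA
dAdAddd
ddddddA
ddAAAdd
step 9: AAAdddA
AddAddd
AddddAd
AAAAAdA
dAdAddA
ddddAdd
AAAdddd
step 10: dddAddA
ddAdddd
dddddAd
dddAAdd
dAddddA
dddAddd
ddAAddA
step 11: dddAddd
ddddddd
dddAAdd
ddddAAd
ddAAAdd
AddAddd
ddAAAdd
step 12: ddAAAdd
dddAAdd
dddAAAd
ddAddAd
ddAddAd
dAddddd
ddAdAdd
step 13: ddAddAd
ddddddd
ddAddAd
ddAddAA
dAAdddd
dAAAddd
dAAdAdd
step 14: dAAAddd
ddddddd
dddddAA
ddAAdAA
Adddddd
Adddddd
ddddAdd
step 15: ddAAddd
ddAdddd
ddddAAA
AdddAAd
AAddddd
ddddddd
dAAAddd
step 16: ddddddd
ddAdAAd
dddAAdA
AAddAdd
AAddddA
Adddddd
dAdAddd
step 17: ddAAAdd
ddddAAd
AAAdddA
dAAAAdd
ddddddA
ddAdddA
ddddddd
step 18: dddAAAd
AdddAAA
AdddddA
dddAdAA
AAdddAd
ddddddd
ddAdddd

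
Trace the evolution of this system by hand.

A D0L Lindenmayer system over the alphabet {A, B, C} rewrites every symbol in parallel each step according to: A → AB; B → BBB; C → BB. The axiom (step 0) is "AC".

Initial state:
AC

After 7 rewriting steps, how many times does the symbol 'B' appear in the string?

2551

k=0  AC
k=1  ABBB
k=2  ABBBBBBBBBB
k=3  ABBBBBBBBBBBBBBBBBBBBBBBBBBBBBBB
k=4  ABBBBBBBBBBBBBBBBBBBBBBBBBBBBBBBBBBBBBBBBBBBBBBBBBBBBBBBBBBBBBBBBBBBBBBBBBBBBBBBBBBBBBBBBBBBBBB
k=5  ABBBBBBBBBBBBBBBBBBBBBBBBBBBBBBBBBBBBBBBBBBBBBBBBBBBBBBBBB…BBBBBBBBBBBBBBBBBBBBBBBBBBBBBBBBBBBBBBBBBBBBBBBBBBBBBBBBBB  (len 284)
k=6  ABBBBBBBBBBBBBBBBBBBBBBBBBBBBBBBBBBBBBBBBBBBBBBBBBBBBBBBBB…BBBBBBBBBBBBBBBBBBBBBBBBBBBBBBBBBBBBBBBBBBBBBBBBBBBBBBBBBB  (len 851)
k=7  ABBBBBBBBBBBBBBBBBBBBBBBBBBBBBBBBBBBBBBBBBBBBBBBBBBBBBBBBB…BBBBBBBBBBBBBBBBBBBBBBBBBBBBBBBBBBBBBBBBBBBBBBBBBBBBBBBBBB  (len 2552)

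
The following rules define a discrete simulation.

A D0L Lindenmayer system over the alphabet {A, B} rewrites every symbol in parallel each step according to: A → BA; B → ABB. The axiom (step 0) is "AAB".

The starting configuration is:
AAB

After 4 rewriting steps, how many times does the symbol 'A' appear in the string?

step 0: AAB
step 1: BABAABB
step 2: ABBBAABBBABAABBABB
step 3: BAABBABBABBBABAABBABBABBBAABBBABAABBABBBAABBABB
step 4: ABBBABAABBABBBAABBABBBAABBABBABBBAABBBABAABBABBBAABBABBBAA…BBABAABBABBABBBAABBBABAABBABBBAABBABBABBBABAABBABBBAABBABB  (len 123)

47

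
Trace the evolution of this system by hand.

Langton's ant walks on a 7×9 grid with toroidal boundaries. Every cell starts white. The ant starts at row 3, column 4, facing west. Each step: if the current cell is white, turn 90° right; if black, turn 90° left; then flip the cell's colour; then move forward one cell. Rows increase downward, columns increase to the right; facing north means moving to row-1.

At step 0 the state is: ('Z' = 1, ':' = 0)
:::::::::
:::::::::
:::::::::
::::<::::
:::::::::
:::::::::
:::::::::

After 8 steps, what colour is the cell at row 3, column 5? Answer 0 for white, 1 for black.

1

0) :::::::::
:::::::::
:::::::::
::::<::::
:::::::::
:::::::::
:::::::::
1) :::::::::
:::::::::
::::^::::
::::Z::::
:::::::::
:::::::::
:::::::::
2) :::::::::
:::::::::
::::Z>:::
::::Z::::
:::::::::
:::::::::
:::::::::
3) :::::::::
:::::::::
::::ZZ:::
::::Zv:::
:::::::::
:::::::::
:::::::::
4) :::::::::
:::::::::
::::ZZ:::
::::<Z:::
:::::::::
:::::::::
:::::::::
5) :::::::::
:::::::::
::::ZZ:::
:::::Z:::
::::v::::
:::::::::
:::::::::
6) :::::::::
:::::::::
::::ZZ:::
:::::Z:::
:::<Z::::
:::::::::
:::::::::
7) :::::::::
:::::::::
::::ZZ:::
:::^:Z:::
:::ZZ::::
:::::::::
:::::::::
8) :::::::::
:::::::::
::::ZZ:::
:::Z>Z:::
:::ZZ::::
:::::::::
:::::::::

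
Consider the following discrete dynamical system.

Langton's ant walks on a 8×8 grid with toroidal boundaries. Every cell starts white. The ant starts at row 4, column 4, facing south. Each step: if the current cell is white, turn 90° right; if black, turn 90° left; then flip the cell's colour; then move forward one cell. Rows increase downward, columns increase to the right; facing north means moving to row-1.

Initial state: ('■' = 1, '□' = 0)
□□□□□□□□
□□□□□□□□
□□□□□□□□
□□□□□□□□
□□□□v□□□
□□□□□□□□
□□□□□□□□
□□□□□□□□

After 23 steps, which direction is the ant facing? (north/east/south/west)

west

t=0: □□□□□□□□
□□□□□□□□
□□□□□□□□
□□□□□□□□
□□□□v□□□
□□□□□□□□
□□□□□□□□
□□□□□□□□
t=1: □□□□□□□□
□□□□□□□□
□□□□□□□□
□□□□□□□□
□□□<■□□□
□□□□□□□□
□□□□□□□□
□□□□□□□□
t=2: □□□□□□□□
□□□□□□□□
□□□□□□□□
□□□^□□□□
□□□■■□□□
□□□□□□□□
□□□□□□□□
□□□□□□□□
t=3: □□□□□□□□
□□□□□□□□
□□□□□□□□
□□□■>□□□
□□□■■□□□
□□□□□□□□
□□□□□□□□
□□□□□□□□
t=4: □□□□□□□□
□□□□□□□□
□□□□□□□□
□□□■■□□□
□□□■v□□□
□□□□□□□□
□□□□□□□□
□□□□□□□□
t=5: □□□□□□□□
□□□□□□□□
□□□□□□□□
□□□■■□□□
□□□■□>□□
□□□□□□□□
□□□□□□□□
□□□□□□□□
t=6: □□□□□□□□
□□□□□□□□
□□□□□□□□
□□□■■□□□
□□□■□■□□
□□□□□v□□
□□□□□□□□
□□□□□□□□
t=7: □□□□□□□□
□□□□□□□□
□□□□□□□□
□□□■■□□□
□□□■□■□□
□□□□<■□□
□□□□□□□□
□□□□□□□□
t=8: □□□□□□□□
□□□□□□□□
□□□□□□□□
□□□■■□□□
□□□■^■□□
□□□□■■□□
□□□□□□□□
□□□□□□□□
t=9: □□□□□□□□
□□□□□□□□
□□□□□□□□
□□□■■□□□
□□□■■>□□
□□□□■■□□
□□□□□□□□
□□□□□□□□
t=10: □□□□□□□□
□□□□□□□□
□□□□□□□□
□□□■■^□□
□□□■■□□□
□□□□■■□□
□□□□□□□□
□□□□□□□□
t=11: □□□□□□□□
□□□□□□□□
□□□□□□□□
□□□■■■>□
□□□■■□□□
□□□□■■□□
□□□□□□□□
□□□□□□□□
t=12: □□□□□□□□
□□□□□□□□
□□□□□□□□
□□□■■■■□
□□□■■□v□
□□□□■■□□
□□□□□□□□
□□□□□□□□
t=13: □□□□□□□□
□□□□□□□□
□□□□□□□□
□□□■■■■□
□□□■■<■□
□□□□■■□□
□□□□□□□□
□□□□□□□□
t=14: □□□□□□□□
□□□□□□□□
□□□□□□□□
□□□■■^■□
□□□■■■■□
□□□□■■□□
□□□□□□□□
□□□□□□□□
t=15: □□□□□□□□
□□□□□□□□
□□□□□□□□
□□□■<□■□
□□□■■■■□
□□□□■■□□
□□□□□□□□
□□□□□□□□
t=16: □□□□□□□□
□□□□□□□□
□□□□□□□□
□□□■□□■□
□□□■v■■□
□□□□■■□□
□□□□□□□□
□□□□□□□□
t=17: □□□□□□□□
□□□□□□□□
□□□□□□□□
□□□■□□■□
□□□■□>■□
□□□□■■□□
□□□□□□□□
□□□□□□□□
t=18: □□□□□□□□
□□□□□□□□
□□□□□□□□
□□□■□^■□
□□□■□□■□
□□□□■■□□
□□□□□□□□
□□□□□□□□
t=19: □□□□□□□□
□□□□□□□□
□□□□□□□□
□□□■□■>□
□□□■□□■□
□□□□■■□□
□□□□□□□□
□□□□□□□□
t=20: □□□□□□□□
□□□□□□□□
□□□□□□^□
□□□■□■□□
□□□■□□■□
□□□□■■□□
□□□□□□□□
□□□□□□□□
t=21: □□□□□□□□
□□□□□□□□
□□□□□□■>
□□□■□■□□
□□□■□□■□
□□□□■■□□
□□□□□□□□
□□□□□□□□
t=22: □□□□□□□□
□□□□□□□□
□□□□□□■■
□□□■□■□v
□□□■□□■□
□□□□■■□□
□□□□□□□□
□□□□□□□□
t=23: □□□□□□□□
□□□□□□□□
□□□□□□■■
□□□■□■<■
□□□■□□■□
□□□□■■□□
□□□□□□□□
□□□□□□□□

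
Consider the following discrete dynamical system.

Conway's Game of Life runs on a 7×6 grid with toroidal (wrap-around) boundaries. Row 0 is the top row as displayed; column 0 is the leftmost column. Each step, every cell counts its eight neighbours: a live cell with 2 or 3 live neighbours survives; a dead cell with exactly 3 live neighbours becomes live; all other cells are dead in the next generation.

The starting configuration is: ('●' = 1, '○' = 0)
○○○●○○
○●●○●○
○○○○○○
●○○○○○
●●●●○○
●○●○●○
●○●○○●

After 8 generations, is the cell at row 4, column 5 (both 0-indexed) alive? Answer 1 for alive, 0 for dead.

0

gen 0: ○○○●○○
○●●○●○
○○○○○○
●○○○○○
●●●●○○
●○●○●○
●○●○○●
gen 1: ●○○●●●
○○●●○○
○●○○○○
●○●○○○
●○●●○○
○○○○●○
●○●○●●
gen 2: ●○○○○○
●●●●○●
○●○●○○
●○●●○○
○○●●○●
●○●○●○
●●○○○○
gen 3: ○○○○○○
○○○●●●
○○○○○●
●○○○○○
●○○○○●
●○●○●○
●○○○○○
gen 4: ○○○○●●
○○○○●●
●○○○○●
●○○○○○
●○○○○○
●○○○○○
○●○○○●
gen 5: ○○○○○○
○○○○○○
●○○○●○
●●○○○○
●●○○○●
●●○○○●
○○○○●●
gen 6: ○○○○○○
○○○○○○
●●○○○●
○○○○○○
○○●○○○
○●○○○○
○○○○●●
gen 7: ○○○○○○
●○○○○○
●○○○○○
●●○○○○
○○○○○○
○○○○○○
○○○○○○
gen 8: ○○○○○○
○○○○○○
●○○○○●
●●○○○○
○○○○○○
○○○○○○
○○○○○○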